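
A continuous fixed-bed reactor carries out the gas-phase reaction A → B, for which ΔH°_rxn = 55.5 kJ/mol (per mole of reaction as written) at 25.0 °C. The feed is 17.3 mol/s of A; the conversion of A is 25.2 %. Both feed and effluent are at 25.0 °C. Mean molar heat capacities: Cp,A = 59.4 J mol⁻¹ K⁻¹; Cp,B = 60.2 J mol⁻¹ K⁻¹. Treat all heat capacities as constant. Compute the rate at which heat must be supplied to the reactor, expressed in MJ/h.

Q_in = 871 MJ/h

Extent of reaction ξ = 0.252 × 17.3 = 4.3596 mol/s
Reaction term: ξ·ΔH°_rxn = 4.3596 × 55.5 = 241.96 kJ/s
Q = ΔH = 241.96 kJ/s = 241.96 kW
Heat supplied = 871.05 MJ/h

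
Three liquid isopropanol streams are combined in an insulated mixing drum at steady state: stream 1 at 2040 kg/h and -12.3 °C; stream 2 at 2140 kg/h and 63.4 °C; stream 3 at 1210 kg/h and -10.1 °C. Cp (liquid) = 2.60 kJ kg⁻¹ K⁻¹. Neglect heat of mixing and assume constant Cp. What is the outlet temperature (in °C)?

Energy balance with Q = 0: Σ ṁᵢCp,ᵢ(T_out − Tᵢ) = 0
T_out = Σ ṁᵢCp,ᵢTᵢ / Σ ṁᵢCp,ᵢ
      = 255740 / 14014 = 18.249 °C

T_out = 18.2 °C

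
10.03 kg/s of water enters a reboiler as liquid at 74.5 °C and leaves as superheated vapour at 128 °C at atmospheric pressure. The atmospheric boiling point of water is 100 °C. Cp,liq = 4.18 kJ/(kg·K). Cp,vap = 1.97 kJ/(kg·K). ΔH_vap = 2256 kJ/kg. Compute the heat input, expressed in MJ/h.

liquid 74.5→100 °C: 106.59 kJ/kg
vaporisation at 100 °C: 2256 kJ/kg
vapour 100→128 °C: 55.16 kJ/kg
Δh = 106.59 + 2256 + 55.16 = 2417.8 kJ/kg
Q = ṁ·Δh = 10.03 kg/s × 2417.8 kJ/kg = 24250 kJ/s
|Q| = 24250 kW = 87300 MJ/h

Q = 87300 MJ/h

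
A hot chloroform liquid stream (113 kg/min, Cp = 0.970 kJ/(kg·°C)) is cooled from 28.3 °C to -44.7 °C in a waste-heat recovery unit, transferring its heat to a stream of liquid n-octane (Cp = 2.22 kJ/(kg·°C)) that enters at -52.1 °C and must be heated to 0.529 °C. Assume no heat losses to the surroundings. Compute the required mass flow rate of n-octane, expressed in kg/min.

ṁ_c = 68.5 kg/min

Heat released by hot stream: Q = 113 × 0.970 × (28.3 − -44.7) = 8001.5 kJ/min
Energy balance on cold side (adiabatic exchanger): Q = ṁ_c·Cp_c·(T_c,out − T_c,in)
ṁ_c = 8001.5 / [2.22 × (0.529 − -52.1)] = 68.485 kg/min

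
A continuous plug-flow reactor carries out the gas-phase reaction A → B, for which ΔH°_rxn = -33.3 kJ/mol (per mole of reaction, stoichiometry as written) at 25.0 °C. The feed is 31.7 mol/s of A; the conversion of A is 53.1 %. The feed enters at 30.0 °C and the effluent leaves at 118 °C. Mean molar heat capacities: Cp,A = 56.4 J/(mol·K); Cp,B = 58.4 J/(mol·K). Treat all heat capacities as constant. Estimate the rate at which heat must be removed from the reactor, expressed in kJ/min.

Q_out = 24000 kJ/min

Extent of reaction ξ = 0.531 × 31.7 = 16.833 mol/s
Reaction term: ξ·ΔH°_rxn = 16.833 × -33.3 = -560.53 kJ/s
Sensible, feed 30.0→25 °C: -8.9394 kJ/s
Outlet flows (mol/s): A 14.867, B 16.833
Sensible, products 25→118 °C: 169.4 kJ/s
Q = ΔH = -400.06 kJ/s = -400.06 kW
Heat removed = 24004 kJ/min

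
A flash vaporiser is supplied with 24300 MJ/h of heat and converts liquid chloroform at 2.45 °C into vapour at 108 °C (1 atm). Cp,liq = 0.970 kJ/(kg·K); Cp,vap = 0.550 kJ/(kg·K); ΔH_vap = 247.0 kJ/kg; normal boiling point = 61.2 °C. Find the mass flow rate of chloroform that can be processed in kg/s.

ṁ = 20.5 kg/s

Δh = 0.970×(61.2−2.45) + 247.0 + 0.550×(108−61.2) = 329.73 kJ/kg
Q = 24300 MJ/h = 6750 kJ/s = 6750 kJ/s
ṁ = Q/Δh = 6750 / 329.73 = 20.471 kg/s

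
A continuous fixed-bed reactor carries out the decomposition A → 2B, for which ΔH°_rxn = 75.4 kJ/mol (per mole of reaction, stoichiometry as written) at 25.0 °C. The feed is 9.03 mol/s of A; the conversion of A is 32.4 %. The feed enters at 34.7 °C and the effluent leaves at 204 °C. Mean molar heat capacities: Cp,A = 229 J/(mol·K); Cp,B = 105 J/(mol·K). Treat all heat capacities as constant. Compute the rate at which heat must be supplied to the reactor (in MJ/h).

Q_in = 2020 MJ/h

Extent of reaction ξ = 0.324 × 9.03 = 2.9257 mol/s
Reaction term: ξ·ΔH°_rxn = 2.9257 × 75.4 = 220.6 kJ/s
Sensible, feed 34.7→25 °C: -20.058 kJ/s
Outlet flows (mol/s): A 6.1043, B 5.8514
Sensible, products 25→204 °C: 360.2 kJ/s
Q = ΔH = 560.74 kJ/s = 560.74 kW
Heat supplied = 2018.7 MJ/h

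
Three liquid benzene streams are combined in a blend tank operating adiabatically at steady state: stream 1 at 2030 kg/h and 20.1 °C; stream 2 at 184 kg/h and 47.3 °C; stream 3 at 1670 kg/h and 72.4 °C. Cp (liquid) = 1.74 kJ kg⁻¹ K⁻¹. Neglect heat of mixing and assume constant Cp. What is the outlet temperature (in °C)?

T_out = 43.9 °C

No heat crosses the boundary, so H_out = H_in.
T_out = Σ ṁᵢCp,ᵢTᵢ / Σ ṁᵢCp,ᵢ
      = 296520 / 6758.2 = 43.876 °C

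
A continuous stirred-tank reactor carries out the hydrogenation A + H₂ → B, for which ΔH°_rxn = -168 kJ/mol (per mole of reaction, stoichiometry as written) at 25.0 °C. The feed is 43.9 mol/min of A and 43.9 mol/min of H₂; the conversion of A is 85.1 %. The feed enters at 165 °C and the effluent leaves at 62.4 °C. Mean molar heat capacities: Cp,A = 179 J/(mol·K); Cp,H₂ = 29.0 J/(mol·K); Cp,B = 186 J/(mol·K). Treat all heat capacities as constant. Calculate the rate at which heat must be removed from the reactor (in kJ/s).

Q_out = 121 kJ/s

Extent of reaction ξ = 0.851 × 43.9 = 37.359 mol/min
Reaction term: ξ·ΔH°_rxn = 37.359 × -168 = -6276.3 kJ/min
Sensible, feed 165→25 °C: -1278.4 kJ/min
Outlet flows (mol/min): A 6.5411, H₂ 6.5411, B 37.359
Sensible, products 25→62.4 °C: 310.77 kJ/min
Q = ΔH = -7243.9 kJ/min = -120.73 kW
Heat removed = 120.73 kJ/s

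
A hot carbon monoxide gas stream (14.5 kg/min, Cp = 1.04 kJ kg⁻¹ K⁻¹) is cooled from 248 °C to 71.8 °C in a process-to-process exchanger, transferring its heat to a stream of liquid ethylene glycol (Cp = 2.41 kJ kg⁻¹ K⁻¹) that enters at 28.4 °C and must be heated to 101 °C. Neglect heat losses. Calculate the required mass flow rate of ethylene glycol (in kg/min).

Heat released by hot stream: Q = 14.5 × 1.04 × (248 − 71.8) = 2657.1 kJ/min
Energy balance on cold side (adiabatic exchanger): Q = ṁ_c·Cp_c·(T_c,out − T_c,in)
ṁ_c = 2657.1 / [2.41 × (101 − 28.4)] = 15.186 kg/min

ṁ_c = 15.2 kg/min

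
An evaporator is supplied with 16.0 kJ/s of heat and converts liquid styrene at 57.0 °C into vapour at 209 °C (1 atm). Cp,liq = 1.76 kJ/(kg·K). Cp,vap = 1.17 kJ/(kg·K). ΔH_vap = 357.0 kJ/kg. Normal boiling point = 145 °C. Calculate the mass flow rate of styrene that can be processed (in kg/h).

Δh = 1.76×(145−57.0) + 357.0 + 1.17×(209−145) = 586.76 kJ/kg
Q = 16.0 kJ/s = 16 kJ/s = 57600 kJ/h
ṁ = Q/Δh = 57600 / 586.76 = 98.166 kg/h

ṁ = 98.2 kg/h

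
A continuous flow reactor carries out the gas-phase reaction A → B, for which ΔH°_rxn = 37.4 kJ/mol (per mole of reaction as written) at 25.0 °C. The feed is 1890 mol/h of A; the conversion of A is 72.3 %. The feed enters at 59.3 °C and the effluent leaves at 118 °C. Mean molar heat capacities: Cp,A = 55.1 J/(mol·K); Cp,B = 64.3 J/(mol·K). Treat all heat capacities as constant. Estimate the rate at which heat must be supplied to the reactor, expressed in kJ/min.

Q_in = 973 kJ/min

Extent of reaction ξ = 0.723 × 1890 = 1366.5 mol/h
Reaction term: ξ·ΔH°_rxn = 1366.5 × 37.4 = 51106 kJ/h
Sensible, feed 59.3→25 °C: -3572 kJ/h
Outlet flows (mol/h): A 523.53, B 1366.5
Sensible, products 25→118 °C: 10854 kJ/h
Q = ΔH = 58388 kJ/h = 16.219 kW
Heat supplied = 973.13 kJ/min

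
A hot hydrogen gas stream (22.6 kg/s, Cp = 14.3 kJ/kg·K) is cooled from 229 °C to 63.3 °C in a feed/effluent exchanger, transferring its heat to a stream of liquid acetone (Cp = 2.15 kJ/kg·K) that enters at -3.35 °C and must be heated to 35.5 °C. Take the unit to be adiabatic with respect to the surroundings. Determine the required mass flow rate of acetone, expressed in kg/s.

Heat released by hot stream: Q = 22.6 × 14.3 × (229 − 63.3) = 53551 kJ/s
Energy balance on cold side (adiabatic exchanger): Q = ṁ_c·Cp_c·(T_c,out − T_c,in)
ṁ_c = 53551 / [2.15 × (35.5 − -3.35)] = 641.12 kg/s

ṁ_c = 641 kg/s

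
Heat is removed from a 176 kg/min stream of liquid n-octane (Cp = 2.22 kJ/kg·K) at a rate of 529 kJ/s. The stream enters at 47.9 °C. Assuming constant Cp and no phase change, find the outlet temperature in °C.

Q = 529 kJ/s = 31740 kJ/min
ΔT = Q/(ṁ·Cp) = 31740/(176×2.22) = 81.235 K
T_out = 47.9 − 81.235 = -33.335 °C

T_out = -33.3 °C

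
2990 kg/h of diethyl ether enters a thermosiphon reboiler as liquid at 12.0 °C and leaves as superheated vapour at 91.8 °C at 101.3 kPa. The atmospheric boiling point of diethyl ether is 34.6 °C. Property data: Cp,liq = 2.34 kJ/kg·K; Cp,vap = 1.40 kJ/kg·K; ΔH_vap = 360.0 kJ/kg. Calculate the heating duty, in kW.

liquid 12.0→34.6 °C: 52.884 kJ/kg
vaporisation at 34.6 °C: 360 kJ/kg
vapour 34.6→91.8 °C: 80.08 kJ/kg
Δh = 52.884 + 360 + 80.08 = 492.96 kJ/kg
Q = ṁ·Δh = 2990 kg/h × 492.96 kJ/kg = 1.474e+06 kJ/h
|Q| = 409.43 kW

Q = 409 kW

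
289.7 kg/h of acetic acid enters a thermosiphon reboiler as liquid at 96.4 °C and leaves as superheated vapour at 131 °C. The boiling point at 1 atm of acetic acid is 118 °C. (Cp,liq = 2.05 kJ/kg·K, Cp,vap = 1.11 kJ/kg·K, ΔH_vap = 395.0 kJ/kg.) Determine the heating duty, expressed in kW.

liquid 96.4→118 °C: 44.28 kJ/kg
vaporisation at 118 °C: 395 kJ/kg
vapour 118→131 °C: 14.43 kJ/kg
Δh = 44.28 + 395 + 14.43 = 453.71 kJ/kg
Q = ṁ·Δh = 289.7 kg/h × 453.71 kJ/kg = 131440 kJ/h
|Q| = 36.511 kW

Q = 36.5 kW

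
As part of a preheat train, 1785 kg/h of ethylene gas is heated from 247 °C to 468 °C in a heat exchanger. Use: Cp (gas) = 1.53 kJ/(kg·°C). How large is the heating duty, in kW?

Q = ṁ·Cp·ΔT = 1785 × 1.53 × (468 − 247) = 603560 kJ/h
Converting: 603560 / 3600 s = 167.66 kW

Q = 168 kW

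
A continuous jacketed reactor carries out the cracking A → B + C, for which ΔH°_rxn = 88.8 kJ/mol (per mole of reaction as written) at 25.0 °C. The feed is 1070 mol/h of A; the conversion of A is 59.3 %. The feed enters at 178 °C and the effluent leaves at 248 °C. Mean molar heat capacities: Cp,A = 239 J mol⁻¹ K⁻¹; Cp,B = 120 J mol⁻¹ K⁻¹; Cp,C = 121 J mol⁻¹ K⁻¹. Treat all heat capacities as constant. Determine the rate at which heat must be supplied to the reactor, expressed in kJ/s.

Q_in = 20.7 kJ/s

Extent of reaction ξ = 0.593 × 1070 = 634.51 mol/h
Reaction term: ξ·ΔH°_rxn = 634.51 × 88.8 = 56344 kJ/h
Sensible, feed 178→25 °C: -39127 kJ/h
Outlet flows (mol/h): A 435.49, B 634.51, C 634.51
Sensible, products 25→248 °C: 57311 kJ/h
Q = ΔH = 74529 kJ/h = 20.702 kW
Heat supplied = 20.702 kJ/s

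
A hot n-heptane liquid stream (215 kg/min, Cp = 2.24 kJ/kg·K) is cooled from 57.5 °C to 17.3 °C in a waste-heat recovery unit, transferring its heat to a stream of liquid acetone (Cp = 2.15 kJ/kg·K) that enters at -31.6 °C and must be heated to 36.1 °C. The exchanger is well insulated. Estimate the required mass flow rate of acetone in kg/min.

ṁ_c = 133 kg/min

Heat released by hot stream: Q = 215 × 2.24 × (57.5 − 17.3) = 19360 kJ/min
Energy balance on cold side (adiabatic exchanger): Q = ṁ_c·Cp_c·(T_c,out − T_c,in)
ṁ_c = 19360 / [2.15 × (36.1 − -31.6)] = 133.01 kg/min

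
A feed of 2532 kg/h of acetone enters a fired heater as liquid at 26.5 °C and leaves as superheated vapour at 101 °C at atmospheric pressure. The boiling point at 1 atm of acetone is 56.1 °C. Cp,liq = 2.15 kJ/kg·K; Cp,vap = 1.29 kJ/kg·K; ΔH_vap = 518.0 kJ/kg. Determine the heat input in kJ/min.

Q = 27000 kJ/min

liquid 26.5→56.1 °C: 63.64 kJ/kg
vaporisation at 56.1 °C: 518 kJ/kg
vapour 56.1→101 °C: 57.921 kJ/kg
Δh = 63.64 + 518 + 57.921 = 639.56 kJ/kg
Q = ṁ·Δh = 2532 kg/h × 639.56 kJ/kg = 1.6194e+06 kJ/h
|Q| = 449.82 kW = 26989 kJ/min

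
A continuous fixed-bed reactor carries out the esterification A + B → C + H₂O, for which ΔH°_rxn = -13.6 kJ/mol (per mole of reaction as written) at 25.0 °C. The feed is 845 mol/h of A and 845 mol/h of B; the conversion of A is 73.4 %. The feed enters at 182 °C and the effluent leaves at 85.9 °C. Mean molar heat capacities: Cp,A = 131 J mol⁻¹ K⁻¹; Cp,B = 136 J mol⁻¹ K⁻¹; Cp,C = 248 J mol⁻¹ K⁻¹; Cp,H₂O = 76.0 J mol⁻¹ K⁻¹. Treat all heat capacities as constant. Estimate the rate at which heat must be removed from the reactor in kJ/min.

Extent of reaction ξ = 0.734 × 845 = 620.23 mol/h
Reaction term: ξ·ΔH°_rxn = 620.23 × -13.6 = -8435.1 kJ/h
Sensible, feed 182→25 °C: -35422 kJ/h
Outlet flows (mol/h): A 224.77, B 224.77, C 620.23, H₂O 620.23
Sensible, products 25→85.9 °C: 15893 kJ/h
Q = ΔH = -27964 kJ/h = -7.7677 kW
Heat removed = 466.06 kJ/min

Q_out = 466 kJ/min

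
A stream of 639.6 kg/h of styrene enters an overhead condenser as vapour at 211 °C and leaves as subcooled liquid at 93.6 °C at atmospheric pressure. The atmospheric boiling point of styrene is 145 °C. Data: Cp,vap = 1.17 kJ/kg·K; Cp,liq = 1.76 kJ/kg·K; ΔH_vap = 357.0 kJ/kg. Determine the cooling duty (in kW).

Q_c = 93.2 kW

vapour 211→145 °C: -77.22 kJ/kg
condensation at 145 °C: -357 kJ/kg
liquid 145→93.6 °C: -90.464 kJ/kg
Δh = -77.22 + -357 + -90.464 = -524.68 kJ/kg
Q = ṁ·Δh = 639.6 kg/h × -524.68 kJ/kg = -335590 kJ/h
|Q| = 93.219 kW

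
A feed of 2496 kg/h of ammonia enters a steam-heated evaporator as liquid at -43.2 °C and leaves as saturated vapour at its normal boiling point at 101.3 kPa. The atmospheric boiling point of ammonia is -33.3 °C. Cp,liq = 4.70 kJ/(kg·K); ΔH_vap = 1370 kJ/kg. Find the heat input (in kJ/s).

liquid -43.2→-33.3 °C: 46.53 kJ/kg
vaporisation at -33.3 °C: 1370 kJ/kg
Δh = 46.53 + 1370 = 1416.5 kJ/kg
Q = ṁ·Δh = 2496 kg/h × 1416.5 kJ/kg = 3.5357e+06 kJ/h
|Q| = 982.13 kW

Q = 982 kJ/s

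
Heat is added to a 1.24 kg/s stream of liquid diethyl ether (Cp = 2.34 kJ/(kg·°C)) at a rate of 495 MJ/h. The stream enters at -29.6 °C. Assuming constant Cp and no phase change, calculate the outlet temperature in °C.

T_out = 17.8 °C

Q = 495 MJ/h = 137.5 kJ/s
ΔT = Q/(ṁ·Cp) = 137.5/(1.24×2.34) = 47.388 K
T_out = -29.6 + 47.388 = 17.788 °C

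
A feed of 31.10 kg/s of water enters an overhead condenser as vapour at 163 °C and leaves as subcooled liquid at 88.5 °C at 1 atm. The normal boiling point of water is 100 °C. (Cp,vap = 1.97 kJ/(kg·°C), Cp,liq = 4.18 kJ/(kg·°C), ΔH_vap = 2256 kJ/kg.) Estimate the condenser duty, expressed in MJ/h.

vapour 163→100 °C: -124.11 kJ/kg
condensation at 100 °C: -2256 kJ/kg
liquid 100→88.5 °C: -48.07 kJ/kg
Δh = -124.11 + -2256 + -48.07 = -2428.2 kJ/kg
Q = ṁ·Δh = 31.10 kg/s × -2428.2 kJ/kg = -75516 kJ/s
|Q| = 75516 kW = 271860 MJ/h

Q_c = 272000 MJ/h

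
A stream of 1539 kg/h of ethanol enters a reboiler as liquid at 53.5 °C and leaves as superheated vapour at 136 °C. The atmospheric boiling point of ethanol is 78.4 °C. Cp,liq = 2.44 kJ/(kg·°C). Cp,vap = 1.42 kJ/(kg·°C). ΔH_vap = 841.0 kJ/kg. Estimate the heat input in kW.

liquid 53.5→78.4 °C: 60.756 kJ/kg
vaporisation at 78.4 °C: 841 kJ/kg
vapour 78.4→136 °C: 81.792 kJ/kg
Δh = 60.756 + 841 + 81.792 = 983.55 kJ/kg
Q = ṁ·Δh = 1539 kg/h × 983.55 kJ/kg = 1.5137e+06 kJ/h
|Q| = 420.47 kW

Q = 420 kW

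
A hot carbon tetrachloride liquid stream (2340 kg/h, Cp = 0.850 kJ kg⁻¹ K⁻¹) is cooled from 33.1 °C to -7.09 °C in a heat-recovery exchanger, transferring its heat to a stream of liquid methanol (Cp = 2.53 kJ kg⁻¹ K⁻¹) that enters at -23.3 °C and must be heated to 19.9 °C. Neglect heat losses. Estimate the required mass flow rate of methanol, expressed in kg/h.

ṁ_c = 731 kg/h

Heat released by hot stream: Q = 2340 × 0.850 × (33.1 − -7.09) = 79938 kJ/h
Energy balance on cold side (adiabatic exchanger): Q = ṁ_c·Cp_c·(T_c,out − T_c,in)
ṁ_c = 79938 / [2.53 × (19.9 − -23.3)] = 731.39 kg/h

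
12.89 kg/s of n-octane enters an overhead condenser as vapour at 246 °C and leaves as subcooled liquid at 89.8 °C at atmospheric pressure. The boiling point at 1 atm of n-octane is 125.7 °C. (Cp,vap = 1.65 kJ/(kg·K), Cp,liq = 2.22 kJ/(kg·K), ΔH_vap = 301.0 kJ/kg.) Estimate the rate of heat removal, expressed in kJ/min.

Q_c = 448000 kJ/min

vapour 246→125.7 °C: -198.49 kJ/kg
condensation at 125.7 °C: -301 kJ/kg
liquid 125.7→89.8 °C: -79.698 kJ/kg
Δh = -198.49 + -301 + -79.698 = -579.19 kJ/kg
Q = ṁ·Δh = 12.89 kg/s × -579.19 kJ/kg = -7465.8 kJ/s
|Q| = 7465.8 kW = 447950 kJ/min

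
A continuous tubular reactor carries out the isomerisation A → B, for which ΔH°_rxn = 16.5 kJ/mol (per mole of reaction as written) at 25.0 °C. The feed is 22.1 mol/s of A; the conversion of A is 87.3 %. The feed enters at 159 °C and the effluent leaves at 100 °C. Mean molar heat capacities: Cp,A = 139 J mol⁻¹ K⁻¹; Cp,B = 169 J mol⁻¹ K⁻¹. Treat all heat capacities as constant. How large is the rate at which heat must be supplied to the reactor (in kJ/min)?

Extent of reaction ξ = 0.873 × 22.1 = 19.293 mol/s
Reaction term: ξ·ΔH°_rxn = 19.293 × 16.5 = 318.34 kJ/s
Sensible, feed 159→25 °C: -411.63 kJ/s
Outlet flows (mol/s): A 2.8067, B 19.293
Sensible, products 25→100 °C: 273.8 kJ/s
Q = ΔH = 180.51 kJ/s = 180.51 kW
Heat supplied = 10830 kJ/min

Q_in = 10800 kJ/min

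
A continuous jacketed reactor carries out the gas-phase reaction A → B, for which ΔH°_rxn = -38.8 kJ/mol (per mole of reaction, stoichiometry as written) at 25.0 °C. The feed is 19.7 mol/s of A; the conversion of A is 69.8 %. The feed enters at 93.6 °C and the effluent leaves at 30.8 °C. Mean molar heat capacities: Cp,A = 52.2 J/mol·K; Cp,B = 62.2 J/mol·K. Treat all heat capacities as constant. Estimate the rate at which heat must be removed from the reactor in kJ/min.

Extent of reaction ξ = 0.698 × 19.7 = 13.751 mol/s
Reaction term: ξ·ΔH°_rxn = 13.751 × -38.8 = -533.52 kJ/s
Sensible, feed 93.6→25 °C: -70.544 kJ/s
Outlet flows (mol/s): A 5.9494, B 13.751
Sensible, products 25→30.8 °C: 6.7619 kJ/s
Q = ΔH = -597.31 kJ/s = -597.31 kW
Heat removed = 35838 kJ/min

Q_out = 35800 kJ/min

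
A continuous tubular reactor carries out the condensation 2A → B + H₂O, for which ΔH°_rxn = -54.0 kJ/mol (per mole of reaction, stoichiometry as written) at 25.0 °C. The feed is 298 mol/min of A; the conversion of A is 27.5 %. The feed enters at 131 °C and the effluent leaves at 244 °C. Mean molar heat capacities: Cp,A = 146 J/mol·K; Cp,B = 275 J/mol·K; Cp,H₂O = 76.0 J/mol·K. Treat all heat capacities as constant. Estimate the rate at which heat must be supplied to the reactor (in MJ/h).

Q_in = 194 MJ/h

Extent of reaction ξ = 0.275 × 298 / 2 = 40.975 mol/min
Reaction term: ξ·ΔH°_rxn = 40.975 × -54.0 = -2212.7 kJ/min
Sensible, feed 131→25 °C: -4611.8 kJ/min
Outlet flows (mol/min): A 216.05, B 40.975, H₂O 40.975
Sensible, products 25→244 °C: 10058 kJ/min
Q = ΔH = 3233.2 kJ/min = 53.887 kW
Heat supplied = 193.99 MJ/h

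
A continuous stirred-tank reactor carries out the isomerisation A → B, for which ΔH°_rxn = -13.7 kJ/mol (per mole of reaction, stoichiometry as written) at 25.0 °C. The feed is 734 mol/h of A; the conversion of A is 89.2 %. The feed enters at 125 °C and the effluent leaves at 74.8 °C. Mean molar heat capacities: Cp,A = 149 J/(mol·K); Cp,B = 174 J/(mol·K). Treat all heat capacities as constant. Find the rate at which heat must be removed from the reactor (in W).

Extent of reaction ξ = 0.892 × 734 = 654.73 mol/h
Reaction term: ξ·ΔH°_rxn = 654.73 × -13.7 = -8969.8 kJ/h
Sensible, feed 125→25 °C: -10937 kJ/h
Outlet flows (mol/h): A 79.272, B 654.73
Sensible, products 25→74.8 °C: 6261.6 kJ/h
Q = ΔH = -13645 kJ/h = -3.7902 kW
Heat removed = 3790.2 W

Q_out = 3790 W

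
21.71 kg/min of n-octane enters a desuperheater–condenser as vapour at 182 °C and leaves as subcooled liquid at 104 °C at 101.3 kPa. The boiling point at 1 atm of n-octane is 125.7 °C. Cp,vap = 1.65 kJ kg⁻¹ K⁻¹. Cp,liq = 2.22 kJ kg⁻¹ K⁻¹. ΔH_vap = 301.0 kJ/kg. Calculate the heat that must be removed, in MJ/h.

Q_c = 576 MJ/h

vapour 182→125.7 °C: -92.895 kJ/kg
condensation at 125.7 °C: -301 kJ/kg
liquid 125.7→104 °C: -48.174 kJ/kg
Δh = -92.895 + -301 + -48.174 = -442.07 kJ/kg
Q = ṁ·Δh = 21.71 kg/min × -442.07 kJ/kg = -9597.3 kJ/min
|Q| = 159.96 kW = 575.84 MJ/h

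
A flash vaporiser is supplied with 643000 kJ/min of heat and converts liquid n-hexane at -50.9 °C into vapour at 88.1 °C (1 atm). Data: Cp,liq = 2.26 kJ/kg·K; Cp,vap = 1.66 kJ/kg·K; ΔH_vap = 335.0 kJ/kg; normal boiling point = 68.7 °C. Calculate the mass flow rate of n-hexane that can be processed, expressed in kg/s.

Δh = 2.26×(68.7−-50.9) + 335.0 + 1.66×(88.1−68.7) = 637.5 kJ/kg
Q = 643000 kJ/min = 10717 kJ/s = 10717 kJ/s
ṁ = Q/Δh = 10717 / 637.5 = 16.81 kg/s

ṁ = 16.8 kg/s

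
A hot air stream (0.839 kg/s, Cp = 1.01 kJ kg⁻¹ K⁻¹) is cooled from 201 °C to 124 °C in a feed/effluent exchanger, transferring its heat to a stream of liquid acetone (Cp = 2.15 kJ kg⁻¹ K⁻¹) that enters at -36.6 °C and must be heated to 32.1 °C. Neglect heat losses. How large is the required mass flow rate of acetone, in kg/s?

ṁ_c = 0.442 kg/s

Heat released by hot stream: Q = 0.839 × 1.01 × (201 − 124) = 65.249 kJ/s
Energy balance on cold side (adiabatic exchanger): Q = ṁ_c·Cp_c·(T_c,out − T_c,in)
ṁ_c = 65.249 / [2.15 × (32.1 − -36.6)] = 0.44175 kg/s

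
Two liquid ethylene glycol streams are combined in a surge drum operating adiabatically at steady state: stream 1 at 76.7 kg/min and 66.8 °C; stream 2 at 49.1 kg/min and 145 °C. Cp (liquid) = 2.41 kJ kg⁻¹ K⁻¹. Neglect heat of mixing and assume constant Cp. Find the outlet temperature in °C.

Energy balance with Q = 0: Σ ṁᵢCp,ᵢ(T_out − Tᵢ) = 0
Σ ṁᵢCp,ᵢTᵢ = 76.7×2.41×66.8 + 49.1×2.41×145 = 29506
Σ ṁᵢCp,ᵢ = 76.7×2.41 + 49.1×2.41 = 303.18
T_out = 29506 / 303.18 = 97.322 °C

T_out = 97.3 °C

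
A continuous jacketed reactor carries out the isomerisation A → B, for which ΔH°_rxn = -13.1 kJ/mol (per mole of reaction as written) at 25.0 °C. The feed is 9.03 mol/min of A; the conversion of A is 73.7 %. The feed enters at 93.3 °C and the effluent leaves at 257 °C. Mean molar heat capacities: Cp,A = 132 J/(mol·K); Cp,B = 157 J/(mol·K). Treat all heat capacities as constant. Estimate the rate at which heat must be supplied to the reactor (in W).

Extent of reaction ξ = 0.737 × 9.03 = 6.6551 mol/min
Reaction term: ξ·ΔH°_rxn = 6.6551 × -13.1 = -87.182 kJ/min
Sensible, feed 93.3→25 °C: -81.411 kJ/min
Outlet flows (mol/min): A 2.3749, B 6.6551
Sensible, products 25→257 °C: 315.13 kJ/min
Q = ΔH = 146.54 kJ/min = 2.4424 kW
Heat supplied = 2442.4 W

Q_in = 2440 W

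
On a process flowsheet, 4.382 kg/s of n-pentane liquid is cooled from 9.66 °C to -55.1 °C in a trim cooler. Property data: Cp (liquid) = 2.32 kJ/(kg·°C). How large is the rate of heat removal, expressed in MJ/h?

Q_c = 2370 MJ/h

Q = ṁ·Cp·ΔT = 4.382 × 2.32 × (-55.1 − 9.66) = -658.37 kJ/s
Cooling duty = 2370.1 MJ/h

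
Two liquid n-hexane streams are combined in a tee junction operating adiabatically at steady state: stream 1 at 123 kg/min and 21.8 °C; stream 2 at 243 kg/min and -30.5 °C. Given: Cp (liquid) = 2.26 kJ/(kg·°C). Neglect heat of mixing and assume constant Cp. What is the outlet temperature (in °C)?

T_out = -12.9 °C

Adiabatic, steady state ⇒ Σ ṁᵢCp,ᵢ(T_out − Tᵢ) = 0
T_out = Σ ṁᵢCp,ᵢTᵢ / Σ ṁᵢCp,ᵢ
      = -10690 / 827.16 = -12.924 °C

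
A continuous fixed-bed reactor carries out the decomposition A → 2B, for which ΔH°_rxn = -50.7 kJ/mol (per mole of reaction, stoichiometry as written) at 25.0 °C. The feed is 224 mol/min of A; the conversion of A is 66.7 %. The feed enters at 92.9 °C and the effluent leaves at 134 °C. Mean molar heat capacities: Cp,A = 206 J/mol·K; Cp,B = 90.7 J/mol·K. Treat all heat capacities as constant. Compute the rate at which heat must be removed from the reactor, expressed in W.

Q_out = 101000 W

Extent of reaction ξ = 0.667 × 224 = 149.41 mol/min
Reaction term: ξ·ΔH°_rxn = 149.41 × -50.7 = -7575 kJ/min
Sensible, feed 92.9→25 °C: -3133.2 kJ/min
Outlet flows (mol/min): A 74.592, B 298.82
Sensible, products 25→134 °C: 4629.1 kJ/min
Q = ΔH = -6079.1 kJ/min = -101.32 kW
Heat removed = 101320 W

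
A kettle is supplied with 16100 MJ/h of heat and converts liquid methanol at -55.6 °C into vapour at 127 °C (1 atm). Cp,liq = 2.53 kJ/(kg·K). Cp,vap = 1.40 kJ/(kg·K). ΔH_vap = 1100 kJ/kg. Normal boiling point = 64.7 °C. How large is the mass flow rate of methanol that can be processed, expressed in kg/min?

ṁ = 180 kg/min

Δh = 2.53×(64.7−-55.6) + 1100 + 1.40×(127−64.7) = 1491.6 kJ/kg
Q = 16100 MJ/h = 4472.2 kJ/s = 268330 kJ/min
ṁ = Q/Δh = 268330 / 1491.6 = 179.9 kg/min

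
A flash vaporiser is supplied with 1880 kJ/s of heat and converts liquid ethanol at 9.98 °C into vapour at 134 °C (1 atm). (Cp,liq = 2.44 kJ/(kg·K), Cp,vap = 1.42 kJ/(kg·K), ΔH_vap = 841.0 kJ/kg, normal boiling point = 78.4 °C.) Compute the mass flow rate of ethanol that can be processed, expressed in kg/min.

ṁ = 104 kg/min

Δh = 2.44×(78.4−9.98) + 841.0 + 1.42×(134−78.4) = 1086.9 kJ/kg
Q = 1880 kJ/s = 1880 kJ/s = 112800 kJ/min
ṁ = Q/Δh = 112800 / 1086.9 = 103.78 kg/min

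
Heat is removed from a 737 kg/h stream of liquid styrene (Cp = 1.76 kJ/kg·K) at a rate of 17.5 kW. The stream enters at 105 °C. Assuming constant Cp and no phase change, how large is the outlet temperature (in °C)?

Q = 17.5 kW = 63000 kJ/h
ΔT = Q/(ṁ·Cp) = 63000/(737×1.76) = 48.569 K
T_out = 105 − 48.569 = 56.431 °C

T_out = 56.4 °C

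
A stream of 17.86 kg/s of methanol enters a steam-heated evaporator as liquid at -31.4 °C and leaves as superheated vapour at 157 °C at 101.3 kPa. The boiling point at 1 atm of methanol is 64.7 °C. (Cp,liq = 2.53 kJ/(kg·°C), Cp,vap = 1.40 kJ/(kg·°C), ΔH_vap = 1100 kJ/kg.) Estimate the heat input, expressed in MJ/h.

Q = 94700 MJ/h

liquid -31.4→64.7 °C: 243.13 kJ/kg
vaporisation at 64.7 °C: 1100 kJ/kg
vapour 64.7→157 °C: 129.22 kJ/kg
Δh = 243.13 + 1100 + 129.22 = 1472.4 kJ/kg
Q = ṁ·Δh = 17.86 kg/s × 1472.4 kJ/kg = 26296 kJ/s
|Q| = 26296 kW = 94666 MJ/h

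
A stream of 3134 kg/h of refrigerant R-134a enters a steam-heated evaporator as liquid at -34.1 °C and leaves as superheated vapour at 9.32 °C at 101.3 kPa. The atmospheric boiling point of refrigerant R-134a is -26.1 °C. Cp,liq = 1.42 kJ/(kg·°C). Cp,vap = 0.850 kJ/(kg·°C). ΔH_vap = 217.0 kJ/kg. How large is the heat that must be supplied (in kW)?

Q = 225 kW

liquid -34.1→-26.1 °C: 11.36 kJ/kg
vaporisation at -26.1 °C: 217 kJ/kg
vapour -26.1→9.32 °C: 30.107 kJ/kg
Δh = 11.36 + 217 + 30.107 = 258.47 kJ/kg
Q = ṁ·Δh = 3134 kg/h × 258.47 kJ/kg = 810040 kJ/h
|Q| = 225.01 kW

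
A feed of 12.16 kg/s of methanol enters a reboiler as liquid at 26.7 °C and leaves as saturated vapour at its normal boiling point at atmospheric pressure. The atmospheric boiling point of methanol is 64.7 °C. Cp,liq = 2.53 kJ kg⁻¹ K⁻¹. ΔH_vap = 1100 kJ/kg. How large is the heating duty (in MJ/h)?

liquid 26.7→64.7 °C: 96.14 kJ/kg
vaporisation at 64.7 °C: 1100 kJ/kg
Δh = 96.14 + 1100 = 1196.1 kJ/kg
Q = ṁ·Δh = 12.16 kg/s × 1196.1 kJ/kg = 14545 kJ/s
|Q| = 14545 kW = 52362 MJ/h

Q = 52400 MJ/h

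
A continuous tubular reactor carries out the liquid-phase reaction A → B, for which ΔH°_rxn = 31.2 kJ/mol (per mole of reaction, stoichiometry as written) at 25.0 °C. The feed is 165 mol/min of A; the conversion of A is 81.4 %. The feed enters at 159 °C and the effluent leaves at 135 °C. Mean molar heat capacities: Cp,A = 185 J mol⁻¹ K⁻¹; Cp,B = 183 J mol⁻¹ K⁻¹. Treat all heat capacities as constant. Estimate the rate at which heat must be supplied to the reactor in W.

Q_in = 57100 W

Extent of reaction ξ = 0.814 × 165 = 134.31 mol/min
Reaction term: ξ·ΔH°_rxn = 134.31 × 31.2 = 4190.5 kJ/min
Sensible, feed 159→25 °C: -4090.3 kJ/min
Outlet flows (mol/min): A 30.69, B 134.31
Sensible, products 25→135 °C: 3328.2 kJ/min
Q = ΔH = 3428.3 kJ/min = 57.139 kW
Heat supplied = 57139 W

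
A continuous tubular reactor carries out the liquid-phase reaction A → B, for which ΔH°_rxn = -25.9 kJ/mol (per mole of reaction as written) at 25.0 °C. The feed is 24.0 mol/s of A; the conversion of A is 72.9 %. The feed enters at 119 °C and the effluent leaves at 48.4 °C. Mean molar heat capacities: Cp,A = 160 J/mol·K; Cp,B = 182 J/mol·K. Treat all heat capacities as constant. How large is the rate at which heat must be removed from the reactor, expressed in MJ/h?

Q_out = 2570 MJ/h

Extent of reaction ξ = 0.729 × 24.0 = 17.496 mol/s
Reaction term: ξ·ΔH°_rxn = 17.496 × -25.9 = -453.15 kJ/s
Sensible, feed 119→25 °C: -360.96 kJ/s
Outlet flows (mol/s): A 6.504, B 17.496
Sensible, products 25→48.4 °C: 98.863 kJ/s
Q = ΔH = -715.24 kJ/s = -715.24 kW
Heat removed = 2574.9 MJ/h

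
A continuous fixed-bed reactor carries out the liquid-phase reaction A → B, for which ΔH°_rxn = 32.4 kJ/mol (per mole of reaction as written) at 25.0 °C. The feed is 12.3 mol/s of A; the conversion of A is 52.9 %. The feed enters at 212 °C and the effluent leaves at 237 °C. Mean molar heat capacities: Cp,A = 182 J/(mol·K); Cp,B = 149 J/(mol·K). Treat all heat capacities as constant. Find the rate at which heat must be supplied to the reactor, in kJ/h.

Q_in = 797000 kJ/h

Extent of reaction ξ = 0.529 × 12.3 = 6.5067 mol/s
Reaction term: ξ·ΔH°_rxn = 6.5067 × 32.4 = 210.82 kJ/s
Sensible, feed 212→25 °C: -418.62 kJ/s
Outlet flows (mol/s): A 5.7933, B 6.5067
Sensible, products 25→237 °C: 429.06 kJ/s
Q = ΔH = 221.26 kJ/s = 221.26 kW
Heat supplied = 796540 kJ/h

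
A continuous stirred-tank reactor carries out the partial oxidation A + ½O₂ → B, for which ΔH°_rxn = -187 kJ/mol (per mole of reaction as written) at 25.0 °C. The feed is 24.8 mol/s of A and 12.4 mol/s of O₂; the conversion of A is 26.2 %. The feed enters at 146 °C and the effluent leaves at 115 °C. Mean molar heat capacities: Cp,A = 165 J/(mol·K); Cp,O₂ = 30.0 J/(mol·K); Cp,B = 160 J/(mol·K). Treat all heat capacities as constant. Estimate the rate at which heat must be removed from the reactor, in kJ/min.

Q_out = 81900 kJ/min

Extent of reaction ξ = 0.262 × 24.8 = 6.4976 mol/s
Reaction term: ξ·ΔH°_rxn = 6.4976 × -187 = -1215.1 kJ/s
Sensible, feed 146→25 °C: -540.14 kJ/s
Outlet flows (mol/s): A 18.302, O₂ 9.1512, B 6.4976
Sensible, products 25→115 °C: 390.06 kJ/s
Q = ΔH = -1365.1 kJ/s = -1365.1 kW
Heat removed = 81908 kJ/min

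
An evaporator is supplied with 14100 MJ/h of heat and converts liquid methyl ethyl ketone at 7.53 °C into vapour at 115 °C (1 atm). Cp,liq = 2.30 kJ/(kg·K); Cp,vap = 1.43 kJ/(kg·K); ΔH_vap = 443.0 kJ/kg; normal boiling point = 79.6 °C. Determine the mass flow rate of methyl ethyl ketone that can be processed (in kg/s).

ṁ = 5.94 kg/s

Δh = 2.30×(79.6−7.53) + 443.0 + 1.43×(115−79.6) = 659.38 kJ/kg
Q = 14100 MJ/h = 3916.7 kJ/s = 3916.7 kJ/s
ṁ = Q/Δh = 3916.7 / 659.38 = 5.9399 kg/s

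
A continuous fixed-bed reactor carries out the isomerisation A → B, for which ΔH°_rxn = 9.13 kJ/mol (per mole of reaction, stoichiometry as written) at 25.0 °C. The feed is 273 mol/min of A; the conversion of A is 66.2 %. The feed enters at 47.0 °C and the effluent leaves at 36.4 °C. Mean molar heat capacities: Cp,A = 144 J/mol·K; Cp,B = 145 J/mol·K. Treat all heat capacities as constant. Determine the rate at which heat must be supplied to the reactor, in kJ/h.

Q_in = 74100 kJ/h

Extent of reaction ξ = 0.662 × 273 = 180.73 mol/min
Reaction term: ξ·ΔH°_rxn = 180.73 × 9.13 = 1650 kJ/min
Sensible, feed 47.0→25 °C: -864.86 kJ/min
Outlet flows (mol/min): A 92.274, B 180.73
Sensible, products 25→36.4 °C: 450.22 kJ/min
Q = ΔH = 1235.4 kJ/min = 20.59 kW
Heat supplied = 74123 kJ/h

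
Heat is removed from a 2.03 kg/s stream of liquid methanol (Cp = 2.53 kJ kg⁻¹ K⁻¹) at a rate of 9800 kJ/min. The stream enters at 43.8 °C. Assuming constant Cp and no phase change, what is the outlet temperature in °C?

Q = 9800 kJ/min = 163.33 kJ/s
ΔT = Q/(ṁ·Cp) = 163.33/(2.03×2.53) = 31.802 K
T_out = 43.8 − 31.802 = 11.998 °C

T_out = 12.0 °C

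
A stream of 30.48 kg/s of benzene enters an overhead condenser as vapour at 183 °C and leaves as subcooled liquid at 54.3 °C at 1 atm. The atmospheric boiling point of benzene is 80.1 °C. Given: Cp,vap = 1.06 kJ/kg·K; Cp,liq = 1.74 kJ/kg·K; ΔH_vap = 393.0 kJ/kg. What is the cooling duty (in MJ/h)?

Q_c = 60000 MJ/h

vapour 183→80.1 °C: -109.07 kJ/kg
condensation at 80.1 °C: -393 kJ/kg
liquid 80.1→54.3 °C: -44.892 kJ/kg
Δh = -109.07 + -393 + -44.892 = -546.97 kJ/kg
Q = ṁ·Δh = 30.48 kg/s × -546.97 kJ/kg = -16672 kJ/s
|Q| = 16672 kW = 60017 MJ/h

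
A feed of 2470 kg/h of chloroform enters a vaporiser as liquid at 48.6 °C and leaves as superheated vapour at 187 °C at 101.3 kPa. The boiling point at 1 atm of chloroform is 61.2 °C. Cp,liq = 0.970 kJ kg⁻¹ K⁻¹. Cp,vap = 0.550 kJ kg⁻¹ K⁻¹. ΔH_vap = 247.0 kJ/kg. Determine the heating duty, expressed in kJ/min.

Q = 13500 kJ/min

liquid 48.6→61.2 °C: 12.222 kJ/kg
vaporisation at 61.2 °C: 247 kJ/kg
vapour 61.2→187 °C: 69.19 kJ/kg
Δh = 12.222 + 247 + 69.19 = 328.41 kJ/kg
Q = ṁ·Δh = 2470 kg/h × 328.41 kJ/kg = 811180 kJ/h
|Q| = 225.33 kW = 13520 kJ/min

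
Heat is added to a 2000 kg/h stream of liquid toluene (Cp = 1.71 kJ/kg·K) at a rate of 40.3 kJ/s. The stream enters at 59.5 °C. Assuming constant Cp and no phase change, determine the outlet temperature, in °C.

T_out = 102 °C

Q = 40.3 kJ/s = 145080 kJ/h
ΔT = Q/(ṁ·Cp) = 145080/(2000×1.71) = 42.421 K
T_out = 59.5 + 42.421 = 101.92 °C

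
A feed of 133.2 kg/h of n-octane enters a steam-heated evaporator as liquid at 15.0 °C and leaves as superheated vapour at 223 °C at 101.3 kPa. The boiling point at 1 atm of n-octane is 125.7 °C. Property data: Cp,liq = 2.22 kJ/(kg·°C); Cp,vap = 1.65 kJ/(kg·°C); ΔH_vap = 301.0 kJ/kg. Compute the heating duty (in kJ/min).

liquid 15.0→125.7 °C: 245.75 kJ/kg
vaporisation at 125.7 °C: 301 kJ/kg
vapour 125.7→223 °C: 160.54 kJ/kg
Δh = 245.75 + 301 + 160.54 = 707.3 kJ/kg
Q = ṁ·Δh = 133.2 kg/h × 707.3 kJ/kg = 94212 kJ/h
|Q| = 26.17 kW = 1570.2 kJ/min

Q = 1570 kJ/min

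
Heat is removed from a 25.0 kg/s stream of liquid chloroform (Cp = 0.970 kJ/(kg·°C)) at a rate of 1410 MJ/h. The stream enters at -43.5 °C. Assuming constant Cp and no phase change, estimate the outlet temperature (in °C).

T_out = -59.7 °C

Q = 1410 MJ/h = 391.67 kJ/s
ΔT = Q/(ṁ·Cp) = 391.67/(25.0×0.970) = 16.151 K
T_out = -43.5 − 16.151 = -59.651 °C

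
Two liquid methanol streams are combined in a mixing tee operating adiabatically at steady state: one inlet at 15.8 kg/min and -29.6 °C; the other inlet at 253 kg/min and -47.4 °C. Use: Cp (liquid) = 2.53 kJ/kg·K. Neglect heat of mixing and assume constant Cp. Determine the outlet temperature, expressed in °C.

Energy balance with Q = 0: Σ ṁᵢCp,ᵢ(T_out − Tᵢ) = 0
T_out = Σ ṁᵢCp,ᵢTᵢ / Σ ṁᵢCp,ᵢ
      = -31523 / 680.06 = -46.354 °C

T_out = -46.4 °C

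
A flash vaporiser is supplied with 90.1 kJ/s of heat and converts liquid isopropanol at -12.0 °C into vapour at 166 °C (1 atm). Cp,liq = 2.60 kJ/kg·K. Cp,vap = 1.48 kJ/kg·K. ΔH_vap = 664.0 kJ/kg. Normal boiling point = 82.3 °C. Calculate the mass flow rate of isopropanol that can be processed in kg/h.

Δh = 2.60×(82.3−-12.0) + 664.0 + 1.48×(166−82.3) = 1033.1 kJ/kg
Q = 90.1 kJ/s = 90.1 kJ/s = 324360 kJ/h
ṁ = Q/Δh = 324360 / 1033.1 = 313.98 kg/h

ṁ = 314 kg/h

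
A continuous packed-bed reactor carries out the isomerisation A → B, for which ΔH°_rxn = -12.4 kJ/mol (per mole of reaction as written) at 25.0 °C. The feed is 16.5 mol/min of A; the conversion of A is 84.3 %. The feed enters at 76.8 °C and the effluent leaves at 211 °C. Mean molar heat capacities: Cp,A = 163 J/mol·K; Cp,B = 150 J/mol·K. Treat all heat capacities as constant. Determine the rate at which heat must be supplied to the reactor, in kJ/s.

Q_in = 2.58 kJ/s

Extent of reaction ξ = 0.843 × 16.5 = 13.909 mol/min
Reaction term: ξ·ΔH°_rxn = 13.909 × -12.4 = -172.48 kJ/min
Sensible, feed 76.8→25 °C: -139.32 kJ/min
Outlet flows (mol/min): A 2.5905, B 13.909
Sensible, products 25→211 °C: 466.61 kJ/min
Q = ΔH = 154.82 kJ/min = 2.5803 kW
Heat supplied = 2.5803 kJ/s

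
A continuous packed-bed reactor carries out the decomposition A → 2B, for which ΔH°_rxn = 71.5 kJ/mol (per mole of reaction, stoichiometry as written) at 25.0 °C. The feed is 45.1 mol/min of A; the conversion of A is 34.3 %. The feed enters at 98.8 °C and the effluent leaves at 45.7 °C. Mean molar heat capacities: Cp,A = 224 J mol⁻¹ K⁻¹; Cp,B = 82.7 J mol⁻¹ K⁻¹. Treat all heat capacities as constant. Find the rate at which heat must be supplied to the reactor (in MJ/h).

Extent of reaction ξ = 0.343 × 45.1 = 15.469 mol/min
Reaction term: ξ·ΔH°_rxn = 15.469 × 71.5 = 1106.1 kJ/min
Sensible, feed 98.8→25 °C: -745.56 kJ/min
Outlet flows (mol/min): A 29.631, B 30.939
Sensible, products 25→45.7 °C: 190.36 kJ/min
Q = ΔH = 550.85 kJ/min = 9.1809 kW
Heat supplied = 33.051 MJ/h

Q_in = 33.1 MJ/h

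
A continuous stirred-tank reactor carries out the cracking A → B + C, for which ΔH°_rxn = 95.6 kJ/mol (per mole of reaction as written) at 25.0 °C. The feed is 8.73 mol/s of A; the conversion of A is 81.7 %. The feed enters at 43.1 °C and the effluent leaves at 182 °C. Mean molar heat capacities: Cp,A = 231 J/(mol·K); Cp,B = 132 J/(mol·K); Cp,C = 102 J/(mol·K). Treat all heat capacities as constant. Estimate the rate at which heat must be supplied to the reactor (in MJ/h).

Extent of reaction ξ = 0.817 × 8.73 = 7.1324 mol/s
Reaction term: ξ·ΔH°_rxn = 7.1324 × 95.6 = 681.86 kJ/s
Sensible, feed 43.1→25 °C: -36.501 kJ/s
Outlet flows (mol/s): A 1.5976, B 7.1324, C 7.1324
Sensible, products 25→182 °C: 319.97 kJ/s
Q = ΔH = 965.33 kJ/s = 965.33 kW
Heat supplied = 3475.2 MJ/h

Q_in = 3480 MJ/h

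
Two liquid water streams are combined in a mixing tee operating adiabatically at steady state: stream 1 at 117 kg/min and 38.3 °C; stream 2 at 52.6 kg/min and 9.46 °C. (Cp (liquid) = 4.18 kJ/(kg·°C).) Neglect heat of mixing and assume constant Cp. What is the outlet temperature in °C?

No heat crosses the boundary, so H_out = H_in.
T_out = Σ ṁᵢCp,ᵢTᵢ / Σ ṁᵢCp,ᵢ
      = 20811 / 708.93 = 29.356 °C

T_out = 29.4 °C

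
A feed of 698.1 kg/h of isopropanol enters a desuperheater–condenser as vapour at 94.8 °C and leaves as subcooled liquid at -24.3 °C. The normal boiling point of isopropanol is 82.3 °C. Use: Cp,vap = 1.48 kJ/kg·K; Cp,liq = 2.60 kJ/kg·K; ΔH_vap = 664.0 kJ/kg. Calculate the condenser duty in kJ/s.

vapour 94.8→82.3 °C: -18.5 kJ/kg
condensation at 82.3 °C: -664 kJ/kg
liquid 82.3→-24.3 °C: -277.16 kJ/kg
Δh = -18.5 + -664 + -277.16 = -959.66 kJ/kg
Q = ṁ·Δh = 698.1 kg/h × -959.66 kJ/kg = -669940 kJ/h
|Q| = 186.09 kW

Q_c = 186 kJ/s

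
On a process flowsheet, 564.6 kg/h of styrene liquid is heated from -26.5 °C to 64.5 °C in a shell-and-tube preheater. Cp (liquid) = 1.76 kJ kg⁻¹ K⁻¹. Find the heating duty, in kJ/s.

Q = ṁ·Cp·ΔT = 564.6 × 1.76 × (64.5 − -26.5) = 90426 kJ/h
Converting: 90426 / 3600 s = 25.118 kW

Q = 25.1 kJ/s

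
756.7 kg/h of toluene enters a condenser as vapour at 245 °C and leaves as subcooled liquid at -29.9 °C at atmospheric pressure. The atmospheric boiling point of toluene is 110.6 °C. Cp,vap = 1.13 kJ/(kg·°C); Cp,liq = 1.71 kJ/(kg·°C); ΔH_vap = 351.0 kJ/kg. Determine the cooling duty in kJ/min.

Q_c = 9370 kJ/min

vapour 245→110.6 °C: -151.87 kJ/kg
condensation at 110.6 °C: -351 kJ/kg
liquid 110.6→-29.9 °C: -240.25 kJ/kg
Δh = -151.87 + -351 + -240.25 = -743.13 kJ/kg
Q = ṁ·Δh = 756.7 kg/h × -743.13 kJ/kg = -562320 kJ/h
|Q| = 156.2 kW = 9372.1 kJ/min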